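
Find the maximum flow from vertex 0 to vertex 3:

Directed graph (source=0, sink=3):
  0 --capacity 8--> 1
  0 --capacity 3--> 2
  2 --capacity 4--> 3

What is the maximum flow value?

Computing max flow:
  Flow on (0->2): 3/3
  Flow on (2->3): 3/4
Maximum flow = 3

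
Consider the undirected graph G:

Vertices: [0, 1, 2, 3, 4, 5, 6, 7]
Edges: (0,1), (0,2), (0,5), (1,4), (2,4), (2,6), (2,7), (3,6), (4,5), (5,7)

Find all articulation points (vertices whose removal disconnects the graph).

An articulation point is a vertex whose removal disconnects the graph.
Articulation points: [2, 6]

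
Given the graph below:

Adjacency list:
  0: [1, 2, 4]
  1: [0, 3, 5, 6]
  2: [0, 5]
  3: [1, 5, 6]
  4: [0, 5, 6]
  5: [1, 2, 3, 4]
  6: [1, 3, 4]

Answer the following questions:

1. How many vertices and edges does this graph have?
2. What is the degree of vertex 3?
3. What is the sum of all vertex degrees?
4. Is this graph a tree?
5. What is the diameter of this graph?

Count: 7 vertices, 11 edges.
Vertex 3 has neighbors [1, 5, 6], degree = 3.
Handshaking lemma: 2 * 11 = 22.
A tree on 7 vertices has 6 edges. This graph has 11 edges (5 extra). Not a tree.
Diameter (longest shortest path) = 3.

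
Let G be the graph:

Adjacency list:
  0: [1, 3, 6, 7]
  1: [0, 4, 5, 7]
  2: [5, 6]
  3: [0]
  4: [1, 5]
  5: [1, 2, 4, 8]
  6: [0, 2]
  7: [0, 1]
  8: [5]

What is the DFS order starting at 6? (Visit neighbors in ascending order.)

DFS from vertex 6 (neighbors processed in ascending order):
Visit order: 6, 0, 1, 4, 5, 2, 8, 7, 3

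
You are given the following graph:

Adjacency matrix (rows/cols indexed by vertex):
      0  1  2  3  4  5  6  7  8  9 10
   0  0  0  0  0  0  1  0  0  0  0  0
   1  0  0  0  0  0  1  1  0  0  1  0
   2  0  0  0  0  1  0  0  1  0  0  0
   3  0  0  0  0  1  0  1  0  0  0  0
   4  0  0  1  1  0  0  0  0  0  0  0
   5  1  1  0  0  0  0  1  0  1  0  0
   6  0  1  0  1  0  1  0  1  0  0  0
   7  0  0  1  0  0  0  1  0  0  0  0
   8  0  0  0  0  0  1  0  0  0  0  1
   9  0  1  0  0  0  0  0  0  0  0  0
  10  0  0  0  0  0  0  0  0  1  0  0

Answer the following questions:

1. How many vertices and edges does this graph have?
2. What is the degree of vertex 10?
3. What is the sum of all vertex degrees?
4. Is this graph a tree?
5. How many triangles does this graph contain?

Count: 11 vertices, 12 edges.
Vertex 10 has neighbors [8], degree = 1.
Handshaking lemma: 2 * 12 = 24.
A tree on 11 vertices has 10 edges. This graph has 12 edges (2 extra). Not a tree.
Number of triangles = 1.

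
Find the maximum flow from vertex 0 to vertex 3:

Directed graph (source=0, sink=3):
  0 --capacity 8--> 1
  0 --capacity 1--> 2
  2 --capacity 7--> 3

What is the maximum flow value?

Computing max flow:
  Flow on (0->2): 1/1
  Flow on (2->3): 1/7
Maximum flow = 1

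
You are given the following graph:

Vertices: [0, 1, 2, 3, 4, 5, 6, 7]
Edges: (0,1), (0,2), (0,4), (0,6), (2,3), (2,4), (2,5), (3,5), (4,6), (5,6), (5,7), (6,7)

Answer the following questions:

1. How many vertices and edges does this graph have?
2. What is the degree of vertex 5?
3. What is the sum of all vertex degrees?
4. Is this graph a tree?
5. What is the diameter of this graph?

Count: 8 vertices, 12 edges.
Vertex 5 has neighbors [2, 3, 6, 7], degree = 4.
Handshaking lemma: 2 * 12 = 24.
A tree on 8 vertices has 7 edges. This graph has 12 edges (5 extra). Not a tree.
Diameter (longest shortest path) = 3.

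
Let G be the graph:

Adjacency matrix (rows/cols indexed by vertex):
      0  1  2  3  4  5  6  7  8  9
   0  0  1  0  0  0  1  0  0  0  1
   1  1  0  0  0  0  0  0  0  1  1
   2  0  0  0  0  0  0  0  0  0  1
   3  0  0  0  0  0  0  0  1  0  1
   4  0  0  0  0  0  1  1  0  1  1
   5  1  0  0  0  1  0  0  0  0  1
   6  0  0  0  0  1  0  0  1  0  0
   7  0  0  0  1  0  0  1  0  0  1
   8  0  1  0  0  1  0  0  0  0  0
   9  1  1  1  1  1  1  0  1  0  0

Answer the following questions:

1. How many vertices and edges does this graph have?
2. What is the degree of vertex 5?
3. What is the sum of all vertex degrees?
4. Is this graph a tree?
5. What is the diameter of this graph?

Count: 10 vertices, 15 edges.
Vertex 5 has neighbors [0, 4, 9], degree = 3.
Handshaking lemma: 2 * 15 = 30.
A tree on 10 vertices has 9 edges. This graph has 15 edges (6 extra). Not a tree.
Diameter (longest shortest path) = 3.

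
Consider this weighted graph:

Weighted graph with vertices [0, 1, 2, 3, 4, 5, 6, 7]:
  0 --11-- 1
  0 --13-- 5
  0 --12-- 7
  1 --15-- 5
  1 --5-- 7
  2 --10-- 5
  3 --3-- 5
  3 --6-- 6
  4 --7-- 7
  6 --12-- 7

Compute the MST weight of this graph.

Applying Kruskal's algorithm (sort edges by weight, add if no cycle):
  Add (3,5) w=3
  Add (1,7) w=5
  Add (3,6) w=6
  Add (4,7) w=7
  Add (2,5) w=10
  Add (0,1) w=11
  Skip (0,7) w=12 (creates cycle)
  Add (6,7) w=12
  Skip (0,5) w=13 (creates cycle)
  Skip (1,5) w=15 (creates cycle)
MST weight = 54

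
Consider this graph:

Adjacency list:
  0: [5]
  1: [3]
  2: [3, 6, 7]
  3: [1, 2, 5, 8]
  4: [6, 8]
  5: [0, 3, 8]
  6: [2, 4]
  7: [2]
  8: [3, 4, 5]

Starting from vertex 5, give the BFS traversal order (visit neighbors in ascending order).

BFS from vertex 5 (neighbors processed in ascending order):
Visit order: 5, 0, 3, 8, 1, 2, 4, 6, 7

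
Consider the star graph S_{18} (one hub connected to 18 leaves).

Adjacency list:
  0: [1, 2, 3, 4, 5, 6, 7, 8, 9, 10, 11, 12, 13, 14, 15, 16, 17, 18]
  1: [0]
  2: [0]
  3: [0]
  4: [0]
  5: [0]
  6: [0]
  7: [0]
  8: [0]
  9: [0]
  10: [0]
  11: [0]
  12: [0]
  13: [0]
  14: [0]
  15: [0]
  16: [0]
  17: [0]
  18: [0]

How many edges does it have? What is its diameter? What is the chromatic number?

Star graph S_{18}: the hub connects to all 18 leaves.
Edges = 18.
Diameter = 2 (any leaf to hub is 1, leaf to leaf through hub is 2).
Star graphs are bipartite (hub vs leaves), so chromatic number = 2.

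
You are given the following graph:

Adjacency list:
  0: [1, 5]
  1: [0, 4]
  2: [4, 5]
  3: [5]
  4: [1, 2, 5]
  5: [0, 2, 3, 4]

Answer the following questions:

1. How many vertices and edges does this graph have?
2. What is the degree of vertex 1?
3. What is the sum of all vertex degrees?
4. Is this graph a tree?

Count: 6 vertices, 7 edges.
Vertex 1 has neighbors [0, 4], degree = 2.
Handshaking lemma: 2 * 7 = 14.
A tree on 6 vertices has 5 edges. This graph has 7 edges (2 extra). Not a tree.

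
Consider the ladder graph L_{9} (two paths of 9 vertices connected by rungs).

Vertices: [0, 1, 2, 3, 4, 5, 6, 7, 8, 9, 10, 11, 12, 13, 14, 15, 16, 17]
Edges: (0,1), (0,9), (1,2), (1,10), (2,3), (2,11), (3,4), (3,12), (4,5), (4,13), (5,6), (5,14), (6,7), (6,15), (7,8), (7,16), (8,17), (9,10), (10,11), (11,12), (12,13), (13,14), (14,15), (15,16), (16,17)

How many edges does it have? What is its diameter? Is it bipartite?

Ladder graph L_{9}: 9 rungs + 2 * (9-1) path edges = 9 + 16 = 25 edges.
Diameter = 9.
Ladder graphs are bipartite (alternating coloring along each path).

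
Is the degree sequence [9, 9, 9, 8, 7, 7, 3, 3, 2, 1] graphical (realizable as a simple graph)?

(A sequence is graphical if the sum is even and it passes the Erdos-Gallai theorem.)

Sum of degrees = 58. Sum is even but fails Erdos-Gallai. The sequence is NOT graphical.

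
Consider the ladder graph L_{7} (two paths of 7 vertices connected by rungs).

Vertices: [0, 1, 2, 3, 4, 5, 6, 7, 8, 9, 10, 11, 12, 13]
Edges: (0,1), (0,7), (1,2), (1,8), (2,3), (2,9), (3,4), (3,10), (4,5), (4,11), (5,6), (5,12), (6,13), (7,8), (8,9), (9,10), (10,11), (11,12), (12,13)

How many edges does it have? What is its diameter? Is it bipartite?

Ladder graph L_{7}: 7 rungs + 2 * (7-1) path edges = 7 + 12 = 19 edges.
Diameter = 7.
Ladder graphs are bipartite (alternating coloring along each path).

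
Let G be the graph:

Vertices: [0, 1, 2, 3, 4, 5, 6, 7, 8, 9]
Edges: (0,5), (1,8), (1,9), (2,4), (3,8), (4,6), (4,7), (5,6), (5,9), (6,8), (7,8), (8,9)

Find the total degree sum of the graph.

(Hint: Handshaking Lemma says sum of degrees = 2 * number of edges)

Count edges: 12 edges.
By Handshaking Lemma: sum of degrees = 2 * 12 = 24.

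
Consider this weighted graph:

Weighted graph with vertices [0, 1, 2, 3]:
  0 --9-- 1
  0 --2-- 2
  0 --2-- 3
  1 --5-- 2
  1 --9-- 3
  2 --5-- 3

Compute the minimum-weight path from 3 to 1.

Using Dijkstra's algorithm from vertex 3:
Shortest path: 3 -> 1
Total weight: 9 = 9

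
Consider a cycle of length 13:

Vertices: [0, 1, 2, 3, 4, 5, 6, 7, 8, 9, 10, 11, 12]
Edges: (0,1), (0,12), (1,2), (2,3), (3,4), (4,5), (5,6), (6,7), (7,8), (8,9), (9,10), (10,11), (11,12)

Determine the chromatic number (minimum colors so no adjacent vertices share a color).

This is an odd cycle (C_13). Odd cycles are not bipartite (any 2-coloring forces two adjacent vertices to match), and 3 colors suffice.
Chromatic number = 3.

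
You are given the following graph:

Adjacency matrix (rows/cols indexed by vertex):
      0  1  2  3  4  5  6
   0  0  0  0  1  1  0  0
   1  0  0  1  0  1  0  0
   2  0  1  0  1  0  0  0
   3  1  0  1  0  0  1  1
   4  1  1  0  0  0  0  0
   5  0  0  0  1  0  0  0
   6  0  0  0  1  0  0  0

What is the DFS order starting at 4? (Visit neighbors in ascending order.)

DFS from vertex 4 (neighbors processed in ascending order):
Visit order: 4, 0, 3, 2, 1, 5, 6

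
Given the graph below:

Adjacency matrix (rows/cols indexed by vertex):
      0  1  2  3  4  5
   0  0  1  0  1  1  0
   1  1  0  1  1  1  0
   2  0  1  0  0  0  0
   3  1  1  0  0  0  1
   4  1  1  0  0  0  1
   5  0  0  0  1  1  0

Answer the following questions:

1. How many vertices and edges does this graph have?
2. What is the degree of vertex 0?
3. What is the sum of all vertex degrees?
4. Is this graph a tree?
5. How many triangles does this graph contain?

Count: 6 vertices, 8 edges.
Vertex 0 has neighbors [1, 3, 4], degree = 3.
Handshaking lemma: 2 * 8 = 16.
A tree on 6 vertices has 5 edges. This graph has 8 edges (3 extra). Not a tree.
Number of triangles = 2.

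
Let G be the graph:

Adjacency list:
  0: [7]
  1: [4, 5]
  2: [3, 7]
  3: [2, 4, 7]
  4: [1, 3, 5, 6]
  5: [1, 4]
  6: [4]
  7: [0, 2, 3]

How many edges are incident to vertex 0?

Vertex 0 has neighbors [7], so deg(0) = 1.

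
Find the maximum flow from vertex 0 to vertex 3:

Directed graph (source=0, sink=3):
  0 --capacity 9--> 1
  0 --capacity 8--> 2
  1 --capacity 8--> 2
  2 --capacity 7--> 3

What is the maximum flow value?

Computing max flow:
  Flow on (0->1): 7/9
  Flow on (1->2): 7/8
  Flow on (2->3): 7/7
Maximum flow = 7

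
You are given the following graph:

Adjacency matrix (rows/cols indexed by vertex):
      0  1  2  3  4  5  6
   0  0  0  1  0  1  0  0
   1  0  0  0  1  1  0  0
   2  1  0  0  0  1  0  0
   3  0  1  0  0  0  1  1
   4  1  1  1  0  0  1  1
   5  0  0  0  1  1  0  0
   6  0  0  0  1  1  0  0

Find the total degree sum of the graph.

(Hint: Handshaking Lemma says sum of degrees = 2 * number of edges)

Count edges: 9 edges.
By Handshaking Lemma: sum of degrees = 2 * 9 = 18.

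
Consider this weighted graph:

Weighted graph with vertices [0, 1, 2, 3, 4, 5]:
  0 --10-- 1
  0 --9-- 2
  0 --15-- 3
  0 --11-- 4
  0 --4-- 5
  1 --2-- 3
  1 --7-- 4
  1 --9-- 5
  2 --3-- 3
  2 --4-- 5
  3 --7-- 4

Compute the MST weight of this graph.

Applying Kruskal's algorithm (sort edges by weight, add if no cycle):
  Add (1,3) w=2
  Add (2,3) w=3
  Add (0,5) w=4
  Add (2,5) w=4
  Add (1,4) w=7
  Skip (3,4) w=7 (creates cycle)
  Skip (0,2) w=9 (creates cycle)
  Skip (1,5) w=9 (creates cycle)
  Skip (0,1) w=10 (creates cycle)
  Skip (0,4) w=11 (creates cycle)
  Skip (0,3) w=15 (creates cycle)
MST weight = 20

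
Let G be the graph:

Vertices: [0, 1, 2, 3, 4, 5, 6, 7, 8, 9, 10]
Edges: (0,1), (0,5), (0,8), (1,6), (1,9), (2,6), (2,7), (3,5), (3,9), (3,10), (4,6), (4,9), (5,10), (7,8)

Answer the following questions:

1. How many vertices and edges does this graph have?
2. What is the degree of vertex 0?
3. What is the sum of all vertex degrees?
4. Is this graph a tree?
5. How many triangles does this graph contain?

Count: 11 vertices, 14 edges.
Vertex 0 has neighbors [1, 5, 8], degree = 3.
Handshaking lemma: 2 * 14 = 28.
A tree on 11 vertices has 10 edges. This graph has 14 edges (4 extra). Not a tree.
Number of triangles = 1.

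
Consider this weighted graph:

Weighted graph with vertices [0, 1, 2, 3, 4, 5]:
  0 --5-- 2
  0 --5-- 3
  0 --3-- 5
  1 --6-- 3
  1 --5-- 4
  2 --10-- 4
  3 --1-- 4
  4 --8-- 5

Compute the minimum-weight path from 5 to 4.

Using Dijkstra's algorithm from vertex 5:
Shortest path: 5 -> 4
Total weight: 8 = 8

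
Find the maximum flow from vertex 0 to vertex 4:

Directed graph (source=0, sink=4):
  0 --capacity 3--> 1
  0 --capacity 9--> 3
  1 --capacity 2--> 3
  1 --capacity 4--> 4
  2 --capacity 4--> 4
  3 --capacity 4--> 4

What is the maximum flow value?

Computing max flow:
  Flow on (0->1): 3/3
  Flow on (0->3): 4/9
  Flow on (1->4): 3/4
  Flow on (3->4): 4/4
Maximum flow = 7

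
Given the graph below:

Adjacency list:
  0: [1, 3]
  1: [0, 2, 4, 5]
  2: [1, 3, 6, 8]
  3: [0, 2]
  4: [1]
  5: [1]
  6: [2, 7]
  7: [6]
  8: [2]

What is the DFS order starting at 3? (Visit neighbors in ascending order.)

DFS from vertex 3 (neighbors processed in ascending order):
Visit order: 3, 0, 1, 2, 6, 7, 8, 4, 5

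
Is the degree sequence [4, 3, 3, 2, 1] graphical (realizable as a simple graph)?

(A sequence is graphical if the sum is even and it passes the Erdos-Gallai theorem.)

Sum of degrees = 13. Sum is odd, so the sequence is NOT graphical.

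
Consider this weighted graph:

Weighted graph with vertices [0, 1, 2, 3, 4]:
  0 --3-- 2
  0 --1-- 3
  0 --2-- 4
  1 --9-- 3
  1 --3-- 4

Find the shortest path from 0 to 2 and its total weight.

Using Dijkstra's algorithm from vertex 0:
Shortest path: 0 -> 2
Total weight: 3 = 3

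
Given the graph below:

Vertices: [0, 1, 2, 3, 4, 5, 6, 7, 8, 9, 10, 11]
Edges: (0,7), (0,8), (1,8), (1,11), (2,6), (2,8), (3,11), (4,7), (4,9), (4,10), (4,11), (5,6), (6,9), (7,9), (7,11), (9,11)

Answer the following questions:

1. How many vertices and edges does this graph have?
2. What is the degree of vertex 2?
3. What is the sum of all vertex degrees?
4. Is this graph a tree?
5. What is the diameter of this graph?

Count: 12 vertices, 16 edges.
Vertex 2 has neighbors [6, 8], degree = 2.
Handshaking lemma: 2 * 16 = 32.
A tree on 12 vertices has 11 edges. This graph has 16 edges (5 extra). Not a tree.
Diameter (longest shortest path) = 4.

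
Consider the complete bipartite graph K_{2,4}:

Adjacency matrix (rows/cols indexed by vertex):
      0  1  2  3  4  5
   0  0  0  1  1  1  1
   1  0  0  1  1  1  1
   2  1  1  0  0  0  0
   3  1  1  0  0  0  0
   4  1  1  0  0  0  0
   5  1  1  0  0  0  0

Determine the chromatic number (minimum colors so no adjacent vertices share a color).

K_{2,4} is bipartite: vertices split into two independent sets of size 2 and 4.
Color one set 0, the other 1. No adjacent vertices share a color.
Chromatic number = 2.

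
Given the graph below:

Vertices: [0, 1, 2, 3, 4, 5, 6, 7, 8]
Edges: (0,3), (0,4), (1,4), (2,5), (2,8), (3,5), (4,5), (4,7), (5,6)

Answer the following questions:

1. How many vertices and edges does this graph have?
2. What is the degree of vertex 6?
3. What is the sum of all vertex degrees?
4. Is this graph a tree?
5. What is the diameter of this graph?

Count: 9 vertices, 9 edges.
Vertex 6 has neighbors [5], degree = 1.
Handshaking lemma: 2 * 9 = 18.
A tree on 9 vertices has 8 edges. This graph has 9 edges (1 extra). Not a tree.
Diameter (longest shortest path) = 4.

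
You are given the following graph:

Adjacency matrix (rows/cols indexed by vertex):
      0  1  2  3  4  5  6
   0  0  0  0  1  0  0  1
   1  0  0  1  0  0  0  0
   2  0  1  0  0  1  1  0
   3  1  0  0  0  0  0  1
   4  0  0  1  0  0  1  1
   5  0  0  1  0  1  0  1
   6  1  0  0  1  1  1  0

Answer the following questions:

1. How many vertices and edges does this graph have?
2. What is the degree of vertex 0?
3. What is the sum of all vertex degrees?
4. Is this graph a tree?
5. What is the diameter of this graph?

Count: 7 vertices, 9 edges.
Vertex 0 has neighbors [3, 6], degree = 2.
Handshaking lemma: 2 * 9 = 18.
A tree on 7 vertices has 6 edges. This graph has 9 edges (3 extra). Not a tree.
Diameter (longest shortest path) = 4.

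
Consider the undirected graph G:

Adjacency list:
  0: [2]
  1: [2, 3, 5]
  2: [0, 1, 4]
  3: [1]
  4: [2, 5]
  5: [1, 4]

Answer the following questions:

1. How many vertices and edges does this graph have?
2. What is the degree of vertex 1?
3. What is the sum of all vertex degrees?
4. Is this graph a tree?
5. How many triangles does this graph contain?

Count: 6 vertices, 6 edges.
Vertex 1 has neighbors [2, 3, 5], degree = 3.
Handshaking lemma: 2 * 6 = 12.
A tree on 6 vertices has 5 edges. This graph has 6 edges (1 extra). Not a tree.
Number of triangles = 0.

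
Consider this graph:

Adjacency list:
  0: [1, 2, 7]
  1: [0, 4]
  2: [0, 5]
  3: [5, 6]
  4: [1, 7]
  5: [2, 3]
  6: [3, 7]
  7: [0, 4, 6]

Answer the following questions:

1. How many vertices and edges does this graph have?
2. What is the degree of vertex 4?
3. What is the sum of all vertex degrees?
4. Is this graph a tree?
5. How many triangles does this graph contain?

Count: 8 vertices, 9 edges.
Vertex 4 has neighbors [1, 7], degree = 2.
Handshaking lemma: 2 * 9 = 18.
A tree on 8 vertices has 7 edges. This graph has 9 edges (2 extra). Not a tree.
Number of triangles = 0.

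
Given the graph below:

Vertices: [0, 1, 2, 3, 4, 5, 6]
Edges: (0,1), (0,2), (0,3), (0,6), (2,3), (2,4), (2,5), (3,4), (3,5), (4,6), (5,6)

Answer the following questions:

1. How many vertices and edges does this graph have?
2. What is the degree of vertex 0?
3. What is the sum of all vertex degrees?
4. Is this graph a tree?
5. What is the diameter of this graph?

Count: 7 vertices, 11 edges.
Vertex 0 has neighbors [1, 2, 3, 6], degree = 4.
Handshaking lemma: 2 * 11 = 22.
A tree on 7 vertices has 6 edges. This graph has 11 edges (5 extra). Not a tree.
Diameter (longest shortest path) = 3.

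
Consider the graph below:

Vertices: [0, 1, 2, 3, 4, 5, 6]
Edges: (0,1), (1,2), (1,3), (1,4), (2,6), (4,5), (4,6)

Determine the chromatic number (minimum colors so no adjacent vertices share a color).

The graph has a maximum clique of size 2 (lower bound on chromatic number).
A valid 2-coloring: {0: 1, 1: 0, 2: 1, 3: 1, 4: 1, 5: 0, 6: 0}.
Chromatic number = 2.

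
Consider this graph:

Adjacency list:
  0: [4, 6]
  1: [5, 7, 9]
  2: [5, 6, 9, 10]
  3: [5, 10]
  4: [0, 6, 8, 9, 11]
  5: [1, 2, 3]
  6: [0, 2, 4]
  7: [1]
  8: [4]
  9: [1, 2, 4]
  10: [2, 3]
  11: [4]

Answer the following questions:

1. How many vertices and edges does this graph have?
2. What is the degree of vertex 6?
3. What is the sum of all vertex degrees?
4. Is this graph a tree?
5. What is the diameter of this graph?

Count: 12 vertices, 15 edges.
Vertex 6 has neighbors [0, 2, 4], degree = 3.
Handshaking lemma: 2 * 15 = 30.
A tree on 12 vertices has 11 edges. This graph has 15 edges (4 extra). Not a tree.
Diameter (longest shortest path) = 5.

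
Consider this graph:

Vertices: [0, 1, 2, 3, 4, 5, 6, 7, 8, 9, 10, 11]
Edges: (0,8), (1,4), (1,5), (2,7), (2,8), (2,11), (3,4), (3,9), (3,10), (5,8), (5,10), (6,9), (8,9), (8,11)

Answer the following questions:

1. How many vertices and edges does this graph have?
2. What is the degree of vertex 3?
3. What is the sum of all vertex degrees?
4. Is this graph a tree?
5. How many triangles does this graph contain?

Count: 12 vertices, 14 edges.
Vertex 3 has neighbors [4, 9, 10], degree = 3.
Handshaking lemma: 2 * 14 = 28.
A tree on 12 vertices has 11 edges. This graph has 14 edges (3 extra). Not a tree.
Number of triangles = 1.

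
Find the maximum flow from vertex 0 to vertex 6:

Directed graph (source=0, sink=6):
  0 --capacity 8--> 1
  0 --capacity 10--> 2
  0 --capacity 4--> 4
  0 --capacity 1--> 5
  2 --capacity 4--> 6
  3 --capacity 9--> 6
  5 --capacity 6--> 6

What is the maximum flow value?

Computing max flow:
  Flow on (0->2): 4/10
  Flow on (0->5): 1/1
  Flow on (2->6): 4/4
  Flow on (5->6): 1/6
Maximum flow = 5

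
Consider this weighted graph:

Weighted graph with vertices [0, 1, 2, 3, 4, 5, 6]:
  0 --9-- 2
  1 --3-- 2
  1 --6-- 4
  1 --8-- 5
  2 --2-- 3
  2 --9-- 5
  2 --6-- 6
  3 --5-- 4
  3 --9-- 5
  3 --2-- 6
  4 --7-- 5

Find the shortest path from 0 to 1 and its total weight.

Using Dijkstra's algorithm from vertex 0:
Shortest path: 0 -> 2 -> 1
Total weight: 9 + 3 = 12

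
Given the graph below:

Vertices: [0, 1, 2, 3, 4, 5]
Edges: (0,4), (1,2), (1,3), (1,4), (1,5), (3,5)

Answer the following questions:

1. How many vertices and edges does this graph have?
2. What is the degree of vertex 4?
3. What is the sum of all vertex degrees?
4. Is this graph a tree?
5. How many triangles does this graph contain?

Count: 6 vertices, 6 edges.
Vertex 4 has neighbors [0, 1], degree = 2.
Handshaking lemma: 2 * 6 = 12.
A tree on 6 vertices has 5 edges. This graph has 6 edges (1 extra). Not a tree.
Number of triangles = 1.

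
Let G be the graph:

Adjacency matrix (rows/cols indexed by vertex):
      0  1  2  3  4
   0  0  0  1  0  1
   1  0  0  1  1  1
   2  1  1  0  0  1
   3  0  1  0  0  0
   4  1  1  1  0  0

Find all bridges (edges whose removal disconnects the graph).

A bridge is an edge whose removal increases the number of connected components.
Bridges found: (1,3)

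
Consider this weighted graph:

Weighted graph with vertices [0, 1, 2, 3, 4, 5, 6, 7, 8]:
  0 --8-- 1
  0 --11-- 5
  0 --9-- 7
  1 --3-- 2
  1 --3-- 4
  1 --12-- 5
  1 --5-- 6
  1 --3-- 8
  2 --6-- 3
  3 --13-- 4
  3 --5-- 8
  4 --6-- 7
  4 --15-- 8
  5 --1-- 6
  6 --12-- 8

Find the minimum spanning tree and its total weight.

Applying Kruskal's algorithm (sort edges by weight, add if no cycle):
  Add (5,6) w=1
  Add (1,8) w=3
  Add (1,2) w=3
  Add (1,4) w=3
  Add (1,6) w=5
  Add (3,8) w=5
  Skip (2,3) w=6 (creates cycle)
  Add (4,7) w=6
  Add (0,1) w=8
  Skip (0,7) w=9 (creates cycle)
  Skip (0,5) w=11 (creates cycle)
  Skip (1,5) w=12 (creates cycle)
  Skip (6,8) w=12 (creates cycle)
  Skip (3,4) w=13 (creates cycle)
  Skip (4,8) w=15 (creates cycle)
MST weight = 34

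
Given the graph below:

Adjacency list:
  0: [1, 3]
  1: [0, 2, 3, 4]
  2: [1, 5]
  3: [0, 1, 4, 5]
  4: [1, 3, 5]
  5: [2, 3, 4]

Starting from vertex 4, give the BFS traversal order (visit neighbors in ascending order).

BFS from vertex 4 (neighbors processed in ascending order):
Visit order: 4, 1, 3, 5, 0, 2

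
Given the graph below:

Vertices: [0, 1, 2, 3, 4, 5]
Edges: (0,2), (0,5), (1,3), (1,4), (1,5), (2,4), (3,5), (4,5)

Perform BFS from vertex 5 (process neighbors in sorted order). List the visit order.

BFS from vertex 5 (neighbors processed in ascending order):
Visit order: 5, 0, 1, 3, 4, 2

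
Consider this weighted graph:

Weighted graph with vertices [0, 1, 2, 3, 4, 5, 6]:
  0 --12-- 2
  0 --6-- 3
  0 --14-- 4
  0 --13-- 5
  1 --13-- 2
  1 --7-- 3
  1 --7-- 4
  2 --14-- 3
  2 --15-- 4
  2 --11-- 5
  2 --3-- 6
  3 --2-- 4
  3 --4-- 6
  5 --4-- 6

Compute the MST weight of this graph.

Applying Kruskal's algorithm (sort edges by weight, add if no cycle):
  Add (3,4) w=2
  Add (2,6) w=3
  Add (3,6) w=4
  Add (5,6) w=4
  Add (0,3) w=6
  Add (1,3) w=7
  Skip (1,4) w=7 (creates cycle)
  Skip (2,5) w=11 (creates cycle)
  Skip (0,2) w=12 (creates cycle)
  Skip (0,5) w=13 (creates cycle)
  Skip (1,2) w=13 (creates cycle)
  Skip (0,4) w=14 (creates cycle)
  Skip (2,3) w=14 (creates cycle)
  Skip (2,4) w=15 (creates cycle)
MST weight = 26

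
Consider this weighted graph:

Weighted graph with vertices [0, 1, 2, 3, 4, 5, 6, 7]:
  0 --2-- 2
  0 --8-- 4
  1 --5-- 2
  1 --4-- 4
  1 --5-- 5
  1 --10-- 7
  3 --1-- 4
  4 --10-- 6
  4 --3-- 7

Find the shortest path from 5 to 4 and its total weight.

Using Dijkstra's algorithm from vertex 5:
Shortest path: 5 -> 1 -> 4
Total weight: 5 + 4 = 9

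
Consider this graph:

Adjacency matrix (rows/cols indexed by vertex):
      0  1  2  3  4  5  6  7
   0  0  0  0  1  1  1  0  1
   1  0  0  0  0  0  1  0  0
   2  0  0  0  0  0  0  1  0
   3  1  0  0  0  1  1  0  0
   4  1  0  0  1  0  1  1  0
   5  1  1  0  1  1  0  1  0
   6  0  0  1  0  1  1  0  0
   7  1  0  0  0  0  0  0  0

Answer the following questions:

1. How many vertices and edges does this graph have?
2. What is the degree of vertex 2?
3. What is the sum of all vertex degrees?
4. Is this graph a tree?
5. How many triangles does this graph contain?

Count: 8 vertices, 11 edges.
Vertex 2 has neighbors [6], degree = 1.
Handshaking lemma: 2 * 11 = 22.
A tree on 8 vertices has 7 edges. This graph has 11 edges (4 extra). Not a tree.
Number of triangles = 5.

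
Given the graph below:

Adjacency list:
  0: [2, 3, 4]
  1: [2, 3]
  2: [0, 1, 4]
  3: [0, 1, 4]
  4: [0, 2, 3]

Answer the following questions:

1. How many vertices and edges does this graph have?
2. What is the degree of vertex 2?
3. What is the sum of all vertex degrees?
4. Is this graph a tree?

Count: 5 vertices, 7 edges.
Vertex 2 has neighbors [0, 1, 4], degree = 3.
Handshaking lemma: 2 * 7 = 14.
A tree on 5 vertices has 4 edges. This graph has 7 edges (3 extra). Not a tree.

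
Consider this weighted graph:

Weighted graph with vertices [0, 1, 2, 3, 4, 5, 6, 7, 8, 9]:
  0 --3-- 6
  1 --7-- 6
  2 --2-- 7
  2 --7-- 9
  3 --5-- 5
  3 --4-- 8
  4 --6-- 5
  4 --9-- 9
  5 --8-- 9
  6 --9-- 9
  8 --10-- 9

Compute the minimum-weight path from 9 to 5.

Using Dijkstra's algorithm from vertex 9:
Shortest path: 9 -> 5
Total weight: 8 = 8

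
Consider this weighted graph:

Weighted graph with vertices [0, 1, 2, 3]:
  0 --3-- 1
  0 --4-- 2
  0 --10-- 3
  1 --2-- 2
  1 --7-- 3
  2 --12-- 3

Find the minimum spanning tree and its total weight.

Applying Kruskal's algorithm (sort edges by weight, add if no cycle):
  Add (1,2) w=2
  Add (0,1) w=3
  Skip (0,2) w=4 (creates cycle)
  Add (1,3) w=7
  Skip (0,3) w=10 (creates cycle)
  Skip (2,3) w=12 (creates cycle)
MST weight = 12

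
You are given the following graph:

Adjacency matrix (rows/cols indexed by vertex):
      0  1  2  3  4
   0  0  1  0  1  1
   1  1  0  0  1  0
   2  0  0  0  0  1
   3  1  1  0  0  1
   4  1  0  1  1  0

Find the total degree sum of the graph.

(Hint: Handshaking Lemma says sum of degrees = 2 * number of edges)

Count edges: 6 edges.
By Handshaking Lemma: sum of degrees = 2 * 6 = 12.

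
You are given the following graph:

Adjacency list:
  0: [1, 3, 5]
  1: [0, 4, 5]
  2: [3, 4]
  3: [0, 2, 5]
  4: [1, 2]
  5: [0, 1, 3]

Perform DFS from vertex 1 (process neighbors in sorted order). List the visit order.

DFS from vertex 1 (neighbors processed in ascending order):
Visit order: 1, 0, 3, 2, 4, 5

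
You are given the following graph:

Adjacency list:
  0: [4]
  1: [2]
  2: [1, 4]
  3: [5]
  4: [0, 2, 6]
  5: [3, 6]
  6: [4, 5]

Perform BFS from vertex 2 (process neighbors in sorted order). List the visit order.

BFS from vertex 2 (neighbors processed in ascending order):
Visit order: 2, 1, 4, 0, 6, 5, 3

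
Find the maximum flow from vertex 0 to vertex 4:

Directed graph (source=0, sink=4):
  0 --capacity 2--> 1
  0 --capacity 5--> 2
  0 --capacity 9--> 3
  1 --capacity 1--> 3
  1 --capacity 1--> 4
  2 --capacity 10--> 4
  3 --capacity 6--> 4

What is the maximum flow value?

Computing max flow:
  Flow on (0->1): 1/2
  Flow on (0->2): 5/5
  Flow on (0->3): 6/9
  Flow on (1->4): 1/1
  Flow on (2->4): 5/10
  Flow on (3->4): 6/6
Maximum flow = 12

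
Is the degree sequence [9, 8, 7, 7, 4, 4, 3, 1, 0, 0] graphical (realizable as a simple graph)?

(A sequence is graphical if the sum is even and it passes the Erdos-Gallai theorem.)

Sum of degrees = 43. Sum is odd, so the sequence is NOT graphical.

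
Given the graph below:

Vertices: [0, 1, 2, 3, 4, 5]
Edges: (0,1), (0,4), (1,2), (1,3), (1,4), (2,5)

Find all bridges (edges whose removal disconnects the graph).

A bridge is an edge whose removal increases the number of connected components.
Bridges found: (1,2), (1,3), (2,5)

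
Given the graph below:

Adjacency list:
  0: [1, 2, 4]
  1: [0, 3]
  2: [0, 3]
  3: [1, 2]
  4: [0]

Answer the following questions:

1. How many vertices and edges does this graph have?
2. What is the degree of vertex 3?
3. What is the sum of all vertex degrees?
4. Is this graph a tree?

Count: 5 vertices, 5 edges.
Vertex 3 has neighbors [1, 2], degree = 2.
Handshaking lemma: 2 * 5 = 10.
A tree on 5 vertices has 4 edges. This graph has 5 edges (1 extra). Not a tree.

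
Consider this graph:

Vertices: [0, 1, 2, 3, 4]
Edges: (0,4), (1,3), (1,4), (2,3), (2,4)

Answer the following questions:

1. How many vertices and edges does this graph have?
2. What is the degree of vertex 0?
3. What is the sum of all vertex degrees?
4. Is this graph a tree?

Count: 5 vertices, 5 edges.
Vertex 0 has neighbors [4], degree = 1.
Handshaking lemma: 2 * 5 = 10.
A tree on 5 vertices has 4 edges. This graph has 5 edges (1 extra). Not a tree.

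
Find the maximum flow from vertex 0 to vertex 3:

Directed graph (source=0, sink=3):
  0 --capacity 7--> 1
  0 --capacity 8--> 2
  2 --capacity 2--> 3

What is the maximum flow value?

Computing max flow:
  Flow on (0->2): 2/8
  Flow on (2->3): 2/2
Maximum flow = 2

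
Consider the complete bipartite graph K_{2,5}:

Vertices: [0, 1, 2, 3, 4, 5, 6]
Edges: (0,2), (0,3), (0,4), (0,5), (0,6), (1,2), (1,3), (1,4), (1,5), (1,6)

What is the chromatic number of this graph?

K_{2,5} is bipartite: vertices split into two independent sets of size 2 and 5.
Color one set 0, the other 1. No adjacent vertices share a color.
Chromatic number = 2.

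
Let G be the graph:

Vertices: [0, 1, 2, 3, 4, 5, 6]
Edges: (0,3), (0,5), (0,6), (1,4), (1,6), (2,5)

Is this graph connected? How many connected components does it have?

Checking connectivity: the graph has 1 connected component(s).
All vertices are reachable from each other. The graph IS connected.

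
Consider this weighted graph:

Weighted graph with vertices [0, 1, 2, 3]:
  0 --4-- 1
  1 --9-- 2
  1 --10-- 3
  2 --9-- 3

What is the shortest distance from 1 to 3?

Using Dijkstra's algorithm from vertex 1:
Shortest path: 1 -> 3
Total weight: 10 = 10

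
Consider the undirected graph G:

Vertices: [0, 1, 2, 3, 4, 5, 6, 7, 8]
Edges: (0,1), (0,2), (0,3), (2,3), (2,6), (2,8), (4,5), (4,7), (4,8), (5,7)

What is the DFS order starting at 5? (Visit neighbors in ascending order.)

DFS from vertex 5 (neighbors processed in ascending order):
Visit order: 5, 4, 7, 8, 2, 0, 1, 3, 6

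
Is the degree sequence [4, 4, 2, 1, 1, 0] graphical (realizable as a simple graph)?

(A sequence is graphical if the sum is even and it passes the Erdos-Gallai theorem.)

Sum of degrees = 12. Sum is even but fails Erdos-Gallai. The sequence is NOT graphical.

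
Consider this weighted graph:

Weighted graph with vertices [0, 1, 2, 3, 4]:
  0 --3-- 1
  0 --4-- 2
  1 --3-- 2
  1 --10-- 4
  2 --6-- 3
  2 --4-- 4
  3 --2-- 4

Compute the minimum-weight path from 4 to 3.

Using Dijkstra's algorithm from vertex 4:
Shortest path: 4 -> 3
Total weight: 2 = 2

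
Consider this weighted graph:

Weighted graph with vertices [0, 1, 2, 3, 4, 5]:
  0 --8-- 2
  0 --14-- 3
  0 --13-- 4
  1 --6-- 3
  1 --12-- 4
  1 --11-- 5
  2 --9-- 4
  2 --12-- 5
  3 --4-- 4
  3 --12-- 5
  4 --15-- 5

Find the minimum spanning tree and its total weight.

Applying Kruskal's algorithm (sort edges by weight, add if no cycle):
  Add (3,4) w=4
  Add (1,3) w=6
  Add (0,2) w=8
  Add (2,4) w=9
  Add (1,5) w=11
  Skip (1,4) w=12 (creates cycle)
  Skip (2,5) w=12 (creates cycle)
  Skip (3,5) w=12 (creates cycle)
  Skip (0,4) w=13 (creates cycle)
  Skip (0,3) w=14 (creates cycle)
  Skip (4,5) w=15 (creates cycle)
MST weight = 38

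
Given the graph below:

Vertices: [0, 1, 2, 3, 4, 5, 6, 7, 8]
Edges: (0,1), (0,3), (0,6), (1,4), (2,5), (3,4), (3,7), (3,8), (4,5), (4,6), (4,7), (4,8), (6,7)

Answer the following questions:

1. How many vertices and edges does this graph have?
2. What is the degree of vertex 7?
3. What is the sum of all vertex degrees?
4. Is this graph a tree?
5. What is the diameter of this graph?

Count: 9 vertices, 13 edges.
Vertex 7 has neighbors [3, 4, 6], degree = 3.
Handshaking lemma: 2 * 13 = 26.
A tree on 9 vertices has 8 edges. This graph has 13 edges (5 extra). Not a tree.
Diameter (longest shortest path) = 4.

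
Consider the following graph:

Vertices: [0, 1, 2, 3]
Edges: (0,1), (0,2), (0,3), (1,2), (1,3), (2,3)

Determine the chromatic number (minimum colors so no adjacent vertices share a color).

The graph has a maximum clique of size 4 (lower bound on chromatic number).
A valid 4-coloring: {0: 0, 1: 1, 2: 2, 3: 3}.
Chromatic number = 4.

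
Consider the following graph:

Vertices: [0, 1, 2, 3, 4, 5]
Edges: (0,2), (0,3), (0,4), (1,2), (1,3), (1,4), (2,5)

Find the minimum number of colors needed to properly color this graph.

The graph has a maximum clique of size 2 (lower bound on chromatic number).
A valid 2-coloring: {0: 0, 1: 0, 2: 1, 3: 1, 4: 1, 5: 0}.
Chromatic number = 2.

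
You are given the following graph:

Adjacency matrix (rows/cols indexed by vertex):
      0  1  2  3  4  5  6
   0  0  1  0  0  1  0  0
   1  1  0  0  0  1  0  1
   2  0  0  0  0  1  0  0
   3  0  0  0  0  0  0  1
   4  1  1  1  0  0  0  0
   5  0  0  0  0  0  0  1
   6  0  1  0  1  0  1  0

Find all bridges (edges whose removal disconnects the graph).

A bridge is an edge whose removal increases the number of connected components.
Bridges found: (1,6), (2,4), (3,6), (5,6)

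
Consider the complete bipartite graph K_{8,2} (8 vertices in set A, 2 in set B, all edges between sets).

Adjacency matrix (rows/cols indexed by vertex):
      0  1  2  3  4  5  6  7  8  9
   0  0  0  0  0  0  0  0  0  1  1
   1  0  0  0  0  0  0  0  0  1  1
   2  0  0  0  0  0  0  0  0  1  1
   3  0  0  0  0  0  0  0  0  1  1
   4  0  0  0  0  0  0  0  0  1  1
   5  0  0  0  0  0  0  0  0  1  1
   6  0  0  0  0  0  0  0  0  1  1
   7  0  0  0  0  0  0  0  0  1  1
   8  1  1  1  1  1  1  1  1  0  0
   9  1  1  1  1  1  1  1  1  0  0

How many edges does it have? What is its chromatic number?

K_{8,2} has 8 * 2 = 16 edges.
Bipartite graphs have chromatic number 2 (color each partition differently).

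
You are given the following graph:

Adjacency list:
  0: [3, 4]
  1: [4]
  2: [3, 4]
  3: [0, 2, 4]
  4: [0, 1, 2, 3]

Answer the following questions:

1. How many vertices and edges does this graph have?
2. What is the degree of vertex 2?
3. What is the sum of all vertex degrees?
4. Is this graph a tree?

Count: 5 vertices, 6 edges.
Vertex 2 has neighbors [3, 4], degree = 2.
Handshaking lemma: 2 * 6 = 12.
A tree on 5 vertices has 4 edges. This graph has 6 edges (2 extra). Not a tree.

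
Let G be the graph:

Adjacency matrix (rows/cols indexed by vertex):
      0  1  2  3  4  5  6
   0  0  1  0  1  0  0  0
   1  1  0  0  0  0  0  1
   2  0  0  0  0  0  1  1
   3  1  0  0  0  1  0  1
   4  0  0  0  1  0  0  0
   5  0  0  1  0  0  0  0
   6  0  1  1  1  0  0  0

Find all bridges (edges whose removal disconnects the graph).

A bridge is an edge whose removal increases the number of connected components.
Bridges found: (2,5), (2,6), (3,4)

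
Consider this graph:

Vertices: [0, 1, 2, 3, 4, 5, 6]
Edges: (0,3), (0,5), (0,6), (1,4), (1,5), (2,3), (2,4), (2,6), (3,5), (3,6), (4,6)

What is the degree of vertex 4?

Vertex 4 has neighbors [1, 2, 6], so deg(4) = 3.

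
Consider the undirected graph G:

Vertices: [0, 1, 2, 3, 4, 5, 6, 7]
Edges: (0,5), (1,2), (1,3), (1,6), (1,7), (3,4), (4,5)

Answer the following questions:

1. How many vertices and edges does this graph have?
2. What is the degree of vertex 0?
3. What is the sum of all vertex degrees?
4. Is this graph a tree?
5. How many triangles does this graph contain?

Count: 8 vertices, 7 edges.
Vertex 0 has neighbors [5], degree = 1.
Handshaking lemma: 2 * 7 = 14.
A graph is a tree iff it is connected and has exactly n-1 edges. This graph is connected (all 8 vertices in one component) and has 8-1 = 7 edges. It is a tree.
Number of triangles = 0.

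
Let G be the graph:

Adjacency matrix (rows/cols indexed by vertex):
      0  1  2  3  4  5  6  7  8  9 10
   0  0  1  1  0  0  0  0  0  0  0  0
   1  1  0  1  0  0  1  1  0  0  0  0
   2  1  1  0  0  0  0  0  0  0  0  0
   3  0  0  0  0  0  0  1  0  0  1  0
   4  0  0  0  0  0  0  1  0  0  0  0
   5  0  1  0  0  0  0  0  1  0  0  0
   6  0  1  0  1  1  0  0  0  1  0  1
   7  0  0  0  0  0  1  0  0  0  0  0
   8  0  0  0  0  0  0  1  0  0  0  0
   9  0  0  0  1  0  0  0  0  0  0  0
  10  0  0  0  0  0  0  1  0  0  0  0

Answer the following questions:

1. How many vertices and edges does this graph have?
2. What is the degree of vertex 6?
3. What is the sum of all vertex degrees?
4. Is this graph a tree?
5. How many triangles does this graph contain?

Count: 11 vertices, 11 edges.
Vertex 6 has neighbors [1, 3, 4, 8, 10], degree = 5.
Handshaking lemma: 2 * 11 = 22.
A tree on 11 vertices has 10 edges. This graph has 11 edges (1 extra). Not a tree.
Number of triangles = 1.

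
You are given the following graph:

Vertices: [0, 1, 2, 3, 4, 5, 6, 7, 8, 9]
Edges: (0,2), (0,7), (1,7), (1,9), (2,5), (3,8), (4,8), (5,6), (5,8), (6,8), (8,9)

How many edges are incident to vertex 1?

Vertex 1 has neighbors [7, 9], so deg(1) = 2.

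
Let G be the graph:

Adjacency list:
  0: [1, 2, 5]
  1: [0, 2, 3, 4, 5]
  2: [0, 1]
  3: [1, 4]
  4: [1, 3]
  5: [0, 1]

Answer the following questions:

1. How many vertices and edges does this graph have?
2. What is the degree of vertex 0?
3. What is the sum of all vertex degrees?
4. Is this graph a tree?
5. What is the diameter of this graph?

Count: 6 vertices, 8 edges.
Vertex 0 has neighbors [1, 2, 5], degree = 3.
Handshaking lemma: 2 * 8 = 16.
A tree on 6 vertices has 5 edges. This graph has 8 edges (3 extra). Not a tree.
Diameter (longest shortest path) = 2.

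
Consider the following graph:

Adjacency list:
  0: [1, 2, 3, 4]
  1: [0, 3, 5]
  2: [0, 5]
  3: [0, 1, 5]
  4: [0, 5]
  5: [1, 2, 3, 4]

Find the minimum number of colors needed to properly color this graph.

The graph has a maximum clique of size 3 (lower bound on chromatic number).
A valid 3-coloring: {0: 0, 1: 1, 2: 1, 3: 2, 4: 1, 5: 0}.
Chromatic number = 3.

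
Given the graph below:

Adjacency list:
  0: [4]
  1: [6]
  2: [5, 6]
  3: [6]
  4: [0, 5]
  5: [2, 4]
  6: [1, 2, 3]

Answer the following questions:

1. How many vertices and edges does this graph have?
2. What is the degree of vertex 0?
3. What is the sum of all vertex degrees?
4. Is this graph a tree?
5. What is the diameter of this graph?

Count: 7 vertices, 6 edges.
Vertex 0 has neighbors [4], degree = 1.
Handshaking lemma: 2 * 6 = 12.
A graph is a tree iff it is connected and has exactly n-1 edges. This graph is connected (all 7 vertices in one component) and has 7-1 = 6 edges. It is a tree.
Diameter (longest shortest path) = 5.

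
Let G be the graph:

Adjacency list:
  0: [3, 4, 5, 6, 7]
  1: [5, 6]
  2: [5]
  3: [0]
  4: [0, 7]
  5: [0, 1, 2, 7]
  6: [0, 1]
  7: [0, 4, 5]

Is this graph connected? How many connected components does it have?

Checking connectivity: the graph has 1 connected component(s).
All vertices are reachable from each other. The graph IS connected.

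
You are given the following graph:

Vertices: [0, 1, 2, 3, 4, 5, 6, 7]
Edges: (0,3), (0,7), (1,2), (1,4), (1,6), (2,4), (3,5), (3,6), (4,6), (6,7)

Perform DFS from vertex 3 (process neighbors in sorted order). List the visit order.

DFS from vertex 3 (neighbors processed in ascending order):
Visit order: 3, 0, 7, 6, 1, 2, 4, 5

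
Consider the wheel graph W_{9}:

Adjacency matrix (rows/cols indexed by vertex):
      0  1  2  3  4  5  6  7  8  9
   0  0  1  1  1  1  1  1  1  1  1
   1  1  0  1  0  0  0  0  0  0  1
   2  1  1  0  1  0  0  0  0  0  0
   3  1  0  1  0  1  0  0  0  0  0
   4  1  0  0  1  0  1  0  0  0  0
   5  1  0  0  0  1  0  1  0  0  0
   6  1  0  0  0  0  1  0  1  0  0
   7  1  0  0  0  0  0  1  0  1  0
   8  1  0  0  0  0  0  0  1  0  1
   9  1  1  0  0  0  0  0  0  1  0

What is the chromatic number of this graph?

W_{9} = C_{9} plus a hub adjacent to every cycle vertex.
The outer cycle needs 3 colors (odd cycle); the hub is adjacent to all of them so needs a fresh color.
Chromatic number = 3 + 1 = 4.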